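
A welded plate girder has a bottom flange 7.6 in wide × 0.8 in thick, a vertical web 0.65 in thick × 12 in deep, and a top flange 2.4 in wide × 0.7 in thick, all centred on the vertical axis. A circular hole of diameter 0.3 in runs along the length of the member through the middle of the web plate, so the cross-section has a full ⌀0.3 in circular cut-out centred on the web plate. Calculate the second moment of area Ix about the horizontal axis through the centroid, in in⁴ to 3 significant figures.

Split into non-overlapping primitives; take the origin at the lower-left of the bounding box.
Bottom plate: 7.6 × 0.8, A = 6.08 in², y = 0.4 in, Ī = 0.32427 in⁴.
Web plate: 0.65 × 12, A = 7.8 in², y = 6.8 in, Ī = 93.6 in⁴.
Top plate: 2.4 × 0.7, A = 1.68 in², y = 13.15 in, Ī = 0.0686 in⁴.
Hole (subtracted): ⌀0.3, A = 0.070686 in², y = 6.8 in, Ī = 0.00039761 in⁴.
Centroid: ȳ = ΣA·y / ΣA = 4.9765 in.
Transfer each piece to the horizontal axis through the centroid using Ī + A·d² with d = y − 4.9765:
  bottom plate: d = -4.5765 in → contributes +127.67 in⁴
  web plate: d = 1.8235 in → contributes +119.53 in⁴
  top plate: d = 8.1735 in → contributes +112.3 in⁴
  hole: d = 1.8235 in → contributes −0.23543 in⁴
Total I = 359.27 in⁴.

Ix ≈ 359 in⁴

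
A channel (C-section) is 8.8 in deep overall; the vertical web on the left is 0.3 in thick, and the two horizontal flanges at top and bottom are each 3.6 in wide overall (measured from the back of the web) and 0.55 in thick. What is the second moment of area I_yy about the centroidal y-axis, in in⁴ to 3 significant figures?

Treat the section as a set of non-overlapping primitives; coordinates are from the bounding-box lower-left.
Web: 0.3 × 8.8, A = 2.64 in², x = 0.15 in, Ī = 0.0198 in⁴.
Top flange (beyond web): 3.3 × 0.55, A = 1.815 in², x = 1.95 in, Ī = 1.6471 in⁴.
Bottom flange (beyond web): 3.3 × 0.55, A = 1.815 in², x = 1.95 in, Ī = 1.6471 in⁴.
Centroid: x̄ = ΣA·x / ΣA = 1.1921 in.
Transfer each piece to the centroidal y-axis using Ī + A·d² with d = x − 1.1921:
  web: d = -1.0421 in → contributes +2.8868 in⁴
  top flange (beyond web): d = 0.75789 in → contributes +2.6897 in⁴
  bottom flange (beyond web): d = 0.75789 in → contributes +2.6897 in⁴
Total I = 8.2661 in⁴.

I_yy ≈ 8.27 in⁴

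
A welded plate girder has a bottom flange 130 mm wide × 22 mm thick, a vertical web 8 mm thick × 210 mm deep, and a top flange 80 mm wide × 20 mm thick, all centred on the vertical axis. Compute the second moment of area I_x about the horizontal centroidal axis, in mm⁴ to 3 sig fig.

Break the section into simple shapes (no overlaps), measuring from the bottom-left corner of the bounding box.
Bottom plate: 130 × 22, A = 2 860 mm², y = 11 mm, Ī = 115 353 mm⁴.
Web plate: 8 × 210, A = 1 680 mm², y = 127 mm, Ī = 6 174 000 mm⁴.
Top plate: 80 × 20, A = 1 600 mm², y = 242 mm, Ī = 53 333 mm⁴.
Centroid: ȳ = ΣA·y / ΣA = 102.93 mm.
Transfer each piece to the horizontal centroidal axis using Ī + A·d² with d = y − 102.93:
  bottom plate: d = -91.935 mm → contributes +24 288 123 mm⁴
  web plate: d = 24.065 mm → contributes +7 146 941 mm⁴
  top plate: d = 139.07 mm → contributes +30 995 917 mm⁴
Total I = 62 430 981 mm⁴.

I_x ≈ 6.24 × 10⁷ mm⁴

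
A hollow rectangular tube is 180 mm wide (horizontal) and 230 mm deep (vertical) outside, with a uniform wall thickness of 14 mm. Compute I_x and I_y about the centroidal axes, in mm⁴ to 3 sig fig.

Break the section into simple shapes (no overlaps), measuring from the bottom-left corner of the bounding box.
Outer rectangle: 180 × 230, A = 41 400 mm², y = 115 mm, Ī = 182 505 000 mm⁴.
Inner void (subtracted): 152 × 202, A = 30 704 mm², y = 115 mm, Ī = 104 403 835 mm⁴.
By symmetry the centroid is at mid-height, ȳ = 115 mm.
All pieces are centred on the centroidal x-axis, so I = ΣĪ (holes subtracted) = 78 101 165 mm⁴.
Repeating about the centroidal y-axis gives I_y = 52 664 565 mm⁴.

I_x ≈ 7.81 × 10⁷ mm⁴, I_y ≈ 5.27 × 10⁷ mm⁴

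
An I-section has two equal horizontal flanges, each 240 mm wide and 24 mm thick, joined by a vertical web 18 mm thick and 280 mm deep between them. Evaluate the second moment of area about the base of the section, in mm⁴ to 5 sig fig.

Treat the section as a set of non-overlapping primitives; coordinates are from the bounding-box lower-left.
Bottom flange: 240 × 24, A = 5 760 mm², y = 12 mm, Ī = 276 480 mm⁴.
Web: 18 × 280, A = 5 040 mm², y = 164 mm, Ī = 32 928 000 mm⁴.
Top flange: 240 × 24, A = 5 760 mm², y = 316 mm, Ī = 276 480 mm⁴.
Transfer each piece to the base of the section using Ī + A·d² with d = y − 0:
  bottom flange: d = 12 mm → contributes +1 105 920 mm⁴
  web: d = 164 mm → contributes +168 483 840 mm⁴
  top flange: d = 316 mm → contributes +575 447 040 mm⁴
Total I = 745 036 800 mm⁴.

I_base ≈ 7.4504 × 10⁸ mm⁴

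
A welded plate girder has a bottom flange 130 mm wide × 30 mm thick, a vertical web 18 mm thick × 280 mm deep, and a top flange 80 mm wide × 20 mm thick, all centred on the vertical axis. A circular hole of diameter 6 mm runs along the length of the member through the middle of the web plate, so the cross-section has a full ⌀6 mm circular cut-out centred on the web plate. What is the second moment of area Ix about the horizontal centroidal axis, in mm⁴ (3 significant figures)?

Split into non-overlapping primitives; take the origin at the lower-left of the bounding box.
Bottom plate: 130 × 30, A = 3 900 mm², y = 15 mm, Ī = 292 500 mm⁴.
Web plate: 18 × 280, A = 5 040 mm², y = 170 mm, Ī = 32 928 000 mm⁴.
Top plate: 80 × 20, A = 1 600 mm², y = 320 mm, Ī = 53 333 mm⁴.
Hole (subtracted): ⌀6, A = 28.274 mm², y = 170 mm, Ī = 63.617 mm⁴.
Centroid: ȳ = ΣA·y / ΣA = 135.32 mm.
Transfer each piece to the horizontal centroidal axis using Ī + A·d² with d = y − 135.32:
  bottom plate: d = -120.32 mm → contributes +56 756 584 mm⁴
  web plate: d = 34.676 mm → contributes +38 988 069 mm⁴
  top plate: d = 184.68 mm → contributes +54 621 435 mm⁴
  hole: d = 34.676 mm → contributes −34 061 mm⁴
Total I = 150 332 027 mm⁴.

Ix ≈ 1.50 × 10⁸ mm⁴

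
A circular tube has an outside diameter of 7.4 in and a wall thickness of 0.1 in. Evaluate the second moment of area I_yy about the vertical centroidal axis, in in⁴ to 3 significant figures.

I_yy ≈ 15.3 in⁴

Break the section into simple shapes (no overlaps), measuring from the bottom-left corner of the bounding box.
Outer circle: ⌀7.4, A = 43.008 in², x = 3.7 in, Ī = 147.2 in⁴.
Bore (subtracted): ⌀7.2, A = 40.715 in², x = 3.7 in, Ī = 131.92 in⁴.
By symmetry the centroid is at mid-width, x̄ = 3.7 in.
All pieces are centred on the vertical centroidal axis, so I = ΣĪ (holes subtracted) = 15.28 in⁴.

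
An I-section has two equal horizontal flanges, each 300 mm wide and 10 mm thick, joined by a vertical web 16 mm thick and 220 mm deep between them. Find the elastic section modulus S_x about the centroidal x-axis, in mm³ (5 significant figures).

Treat the section as a set of non-overlapping primitives; coordinates are from the bounding-box lower-left.
Bottom flange: 300 × 10, A = 3 000 mm², y = 5 mm, Ī = 25 000 mm⁴.
Web: 16 × 220, A = 3 520 mm², y = 120 mm, Ī = 14 197 333 mm⁴.
Top flange: 300 × 10, A = 3 000 mm², y = 235 mm, Ī = 25 000 mm⁴.
By symmetry the centroid is at mid-height, ȳ = 120 mm.
Transfer each piece to the centroidal x-axis using Ī + A·d² with d = y − 120:
  bottom flange: d = -115 mm → contributes +39 700 000 mm⁴
  web: d = 0 mm → contributes +14 197 333 mm⁴
  top flange: d = 115 mm → contributes +39 700 000 mm⁴
Total I = 93 597 333 mm⁴.
Extreme fibre distance c = 120 mm; S = I/c = 779977.8 mm³.

S_x ≈ 7.7998 × 10⁵ mm³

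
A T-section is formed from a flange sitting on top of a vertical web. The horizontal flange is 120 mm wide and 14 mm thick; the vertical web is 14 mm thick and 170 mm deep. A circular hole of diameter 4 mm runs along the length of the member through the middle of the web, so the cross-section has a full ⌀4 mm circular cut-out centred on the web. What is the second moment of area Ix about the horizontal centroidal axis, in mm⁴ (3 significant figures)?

Ix ≈ 1.41 × 10⁷ mm⁴

Split into non-overlapping primitives; take the origin at the lower-left of the bounding box.
Flange: 120 × 14, A = 1 680 mm², y = 177 mm, Ī = 27 440 mm⁴.
Web: 14 × 170, A = 2 380 mm², y = 85 mm, Ī = 5 731 833 mm⁴.
Hole (subtracted): ⌀4, A = 12.566 mm², y = 85 mm, Ī = 12.566 mm⁴.
Centroid: ȳ = ΣA·y / ΣA = 123.19 mm.
Transfer each piece to the horizontal centroidal axis using Ī + A·d² with d = y − 123.19:
  flange: d = 53.813 mm → contributes +4 892 420 mm⁴
  web: d = -38.187 mm → contributes +9 202 490 mm⁴
  hole: d = -38.187 mm → contributes −18 338 mm⁴
Total I = 14 076 573 mm⁴.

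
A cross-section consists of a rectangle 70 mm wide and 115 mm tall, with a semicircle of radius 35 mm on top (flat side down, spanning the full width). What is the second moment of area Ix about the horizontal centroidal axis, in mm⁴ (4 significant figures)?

Treat the section as a set of non-overlapping primitives; coordinates are from the bounding-box lower-left.
Rectangular body: 70 × 115, A = 8 050 mm², y = 57.5 mm, Ī = 8 871 771 mm⁴.
Semicircular cap: semicircle r = 35, A = 1924.23 mm², y = 129.854 mm, Ī = 164 704 mm⁴.
Centroid: ȳ = ΣA·y / ΣA = 71.4586 mm.
Transfer each piece to the horizontal centroidal axis using Ī + A·d² with d = y − 71.4586:
  rectangular body: d = -13.9586 mm → contributes +10 440 255 mm⁴
  semicircular cap: d = 58.3959 mm → contributes +6 726 459 mm⁴
Total I = 17 166 714 mm⁴.

Ix ≈ 1.717 × 10⁷ mm⁴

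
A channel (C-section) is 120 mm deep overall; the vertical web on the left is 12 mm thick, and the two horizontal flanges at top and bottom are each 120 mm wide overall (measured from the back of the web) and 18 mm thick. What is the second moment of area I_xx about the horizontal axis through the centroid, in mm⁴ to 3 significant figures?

I_xx ≈ 1.19 × 10⁷ mm⁴

Decompose the section into non-overlapping parts with the origin at the bottom-left of its bounding rectangle.
Web: 12 × 120, A = 1 440 mm², y = 60 mm, Ī = 1 728 000 mm⁴.
Top flange (beyond web): 108 × 18, A = 1 944 mm², y = 111 mm, Ī = 52 488 mm⁴.
Bottom flange (beyond web): 108 × 18, A = 1 944 mm², y = 9 mm, Ī = 52 488 mm⁴.
By symmetry the centroid is at mid-height, ȳ = 60 mm.
Transfer each piece to the horizontal axis through the centroid using Ī + A·d² with d = y − 60:
  web: d = 0 mm → contributes +1 728 000 mm⁴
  top flange (beyond web): d = 51 mm → contributes +5 108 832 mm⁴
  bottom flange (beyond web): d = -51 mm → contributes +5 108 832 mm⁴
Total I = 11 945 664 mm⁴.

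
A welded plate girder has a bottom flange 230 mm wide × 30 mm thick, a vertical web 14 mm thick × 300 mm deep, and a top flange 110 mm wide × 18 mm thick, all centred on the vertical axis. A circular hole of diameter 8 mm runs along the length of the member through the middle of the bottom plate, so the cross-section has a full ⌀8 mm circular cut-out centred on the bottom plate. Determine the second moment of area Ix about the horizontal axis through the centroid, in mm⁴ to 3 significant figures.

Split into non-overlapping primitives; take the origin at the lower-left of the bounding box.
Bottom plate: 230 × 30, A = 6 900 mm², y = 15 mm, Ī = 517 500 mm⁴.
Web plate: 14 × 300, A = 4 200 mm², y = 180 mm, Ī = 31 500 000 mm⁴.
Top plate: 110 × 18, A = 1 980 mm², y = 339 mm, Ī = 53 460 mm⁴.
Hole (subtracted): ⌀8, A = 50.265 mm², y = 15 mm, Ī = 201.06 mm⁴.
Centroid: ȳ = ΣA·y / ΣA = 117.42 mm.
Transfer each piece to the horizontal axis through the centroid using Ī + A·d² with d = y − 117.42:
  bottom plate: d = -102.42 mm → contributes +72 899 092 mm⁴
  web plate: d = 62.579 mm → contributes +47 947 688 mm⁴
  top plate: d = 221.58 mm → contributes +97 265 916 mm⁴
  hole: d = -102.42 mm → contributes −527 490 mm⁴
Total I = 217 585 206 mm⁴.

Ix ≈ 2.18 × 10⁸ mm⁴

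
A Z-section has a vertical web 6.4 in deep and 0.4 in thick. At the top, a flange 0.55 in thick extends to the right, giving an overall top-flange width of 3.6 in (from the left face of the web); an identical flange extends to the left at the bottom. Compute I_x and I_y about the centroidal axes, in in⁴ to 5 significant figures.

I_x ≈ 38.943 in⁴, I_y ≈ 14.443 in⁴

Treat the section as a set of non-overlapping primitives; coordinates are from the bounding-box lower-left.
Web: 0.4 × 6.4, A = 2.56 in², y = 3.2 in, Ī = 8.738133 in⁴.
Top flange (beyond web): 3.2 × 0.55, A = 1.76 in², y = 6.125 in, Ī = 0.04436667 in⁴.
Bottom flange (beyond web): 3.2 × 0.55, A = 1.76 in², y = 0.275 in, Ī = 0.04436667 in⁴.
Centroid: ȳ = ΣA·y / ΣA = 3.2 in.
Transfer each piece to the centroidal x-axis using Ī + A·d² with d = y − 3.2:
  web: d = 0 in → contributes +8.738133 in⁴
  top flange (beyond web): d = 2.925 in → contributes +15.10227 in⁴
  bottom flange (beyond web): d = -2.925 in → contributes +15.10227 in⁴
Total I = 38.94267 in⁴.
For the y-axis: x̄ = 3.4 in.
Repeating about the centroidal y-axis gives I_y = 14.44267 in⁴.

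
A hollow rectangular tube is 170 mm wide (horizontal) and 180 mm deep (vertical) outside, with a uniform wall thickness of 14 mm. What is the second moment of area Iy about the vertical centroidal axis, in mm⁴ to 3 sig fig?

Iy ≈ 3.74 × 10⁷ mm⁴

Break the section into simple shapes (no overlaps), measuring from the bottom-left corner of the bounding box.
Outer rectangle: 170 × 180, A = 30 600 mm², x = 85 mm, Ī = 73 695 000 mm⁴.
Inner void (subtracted): 142 × 152, A = 21 584 mm², x = 85 mm, Ī = 36 268 315 mm⁴.
By symmetry the centroid is at mid-width, x̄ = 85 mm.
All pieces are centred on the vertical centroidal axis, so I = ΣĪ (holes subtracted) = 37 426 685 mm⁴.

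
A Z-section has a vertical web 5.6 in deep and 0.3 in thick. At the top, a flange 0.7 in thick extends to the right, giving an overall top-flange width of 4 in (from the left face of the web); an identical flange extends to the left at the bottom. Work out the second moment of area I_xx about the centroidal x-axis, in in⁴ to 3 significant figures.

I_xx ≈ 35.7 in⁴

Treat the section as a set of non-overlapping primitives; coordinates are from the bounding-box lower-left.
Web: 0.3 × 5.6, A = 1.68 in², y = 2.8 in, Ī = 4.3904 in⁴.
Top flange (beyond web): 3.7 × 0.7, A = 2.59 in², y = 5.25 in, Ī = 0.10576 in⁴.
Bottom flange (beyond web): 3.7 × 0.7, A = 2.59 in², y = 0.35 in, Ī = 0.10576 in⁴.
Centroid: ȳ = ΣA·y / ΣA = 2.8 in.
Transfer each piece to the centroidal x-axis using Ī + A·d² with d = y − 2.8:
  web: d = 0 in → contributes +4.3904 in⁴
  top flange (beyond web): d = 2.45 in → contributes +15.652 in⁴
  bottom flange (beyond web): d = -2.45 in → contributes +15.652 in⁴
Total I = 35.695 in⁴.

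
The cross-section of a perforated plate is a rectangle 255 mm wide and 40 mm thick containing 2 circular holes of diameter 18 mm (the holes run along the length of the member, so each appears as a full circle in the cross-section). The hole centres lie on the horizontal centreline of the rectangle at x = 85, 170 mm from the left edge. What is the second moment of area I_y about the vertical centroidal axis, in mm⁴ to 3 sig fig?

I_y ≈ 5.43 × 10⁷ mm⁴

Split into non-overlapping primitives; take the origin at the lower-left of the bounding box.
Plate: 255 × 40, A = 10 200 mm², x = 127.5 mm, Ī = 55 271 250 mm⁴.
Hole 1 (subtracted): ⌀18, A = 254.47 mm², x = 85 mm, Ī = 5 153 mm⁴.
Hole 2 (subtracted): ⌀18, A = 254.47 mm², x = 170 mm, Ī = 5 153 mm⁴.
By symmetry the centroid is at mid-width, x̄ = 127.5 mm.
Transfer each piece to the vertical centroidal axis using Ī + A·d² with d = x − 127.5:
  plate: d = 0 mm → contributes +55 271 250 mm⁴
  hole 1: d = -42.5 mm → contributes −464 788 mm⁴
  hole 2: d = 42.5 mm → contributes −464 788 mm⁴
Total I = 54 341 675 mm⁴.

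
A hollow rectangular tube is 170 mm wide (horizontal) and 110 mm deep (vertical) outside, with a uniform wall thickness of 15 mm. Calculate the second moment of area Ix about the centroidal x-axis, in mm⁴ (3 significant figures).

Split into non-overlapping primitives; take the origin at the lower-left of the bounding box.
Outer rectangle: 170 × 110, A = 18 700 mm², y = 55 mm, Ī = 18 855 833 mm⁴.
Inner void (subtracted): 140 × 80, A = 11 200 mm², y = 55 mm, Ī = 5 973 333 mm⁴.
By symmetry the centroid is at mid-height, ȳ = 55 mm.
All pieces are centred on the centroidal x-axis, so I = ΣĪ (holes subtracted) = 12 882 500 mm⁴.

Ix ≈ 1.29 × 10⁷ mm⁴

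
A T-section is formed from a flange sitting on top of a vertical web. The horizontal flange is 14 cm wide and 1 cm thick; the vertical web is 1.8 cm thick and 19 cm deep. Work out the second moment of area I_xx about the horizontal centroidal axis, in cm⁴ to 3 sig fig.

Break the section into simple shapes (no overlaps), measuring from the bottom-left corner of the bounding box.
Flange: 14 × 1, A = 14 cm², y = 19.5 cm, Ī = 1.1667 cm⁴.
Web: 1.8 × 19, A = 34.2 cm², y = 9.5 cm, Ī = 1028.9 cm⁴.
Centroid: ȳ = ΣA·y / ΣA = 12.405 cm.
Transfer each piece to the horizontal centroidal axis using Ī + A·d² with d = y − 12.405:
  flange: d = 7.0954 cm → contributes +706 cm⁴
  web: d = -2.9046 cm → contributes +1317.4 cm⁴
Total I = 2023.4 cm⁴.

I_xx ≈ 2020 cm⁴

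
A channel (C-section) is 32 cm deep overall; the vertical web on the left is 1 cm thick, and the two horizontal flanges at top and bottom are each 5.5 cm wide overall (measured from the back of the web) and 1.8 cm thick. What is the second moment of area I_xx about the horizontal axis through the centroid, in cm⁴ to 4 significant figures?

Break the section into simple shapes (no overlaps), measuring from the bottom-left corner of the bounding box.
Web: 1 × 32, A = 32 cm², y = 16 cm, Ī = 2730.67 cm⁴.
Top flange (beyond web): 4.5 × 1.8, A = 8.1 cm², y = 31.1 cm, Ī = 2.187 cm⁴.
Bottom flange (beyond web): 4.5 × 1.8, A = 8.1 cm², y = 0.9 cm, Ī = 2.187 cm⁴.
By symmetry the centroid is at mid-height, ȳ = 16 cm.
Transfer each piece to the horizontal axis through the centroid using Ī + A·d² with d = y − 16:
  web: d = 0 cm → contributes +2730.67 cm⁴
  top flange (beyond web): d = 15.1 cm → contributes +1849.07 cm⁴
  bottom flange (beyond web): d = -15.1 cm → contributes +1849.07 cm⁴
Total I = 6428.8 cm⁴.

I_xx ≈ 6429 cm⁴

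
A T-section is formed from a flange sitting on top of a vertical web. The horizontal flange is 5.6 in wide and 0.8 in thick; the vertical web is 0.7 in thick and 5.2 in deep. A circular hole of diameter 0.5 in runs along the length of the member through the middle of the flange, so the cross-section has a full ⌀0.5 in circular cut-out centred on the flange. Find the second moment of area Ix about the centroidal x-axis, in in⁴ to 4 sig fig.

Ix ≈ 26.15 in⁴

Split into non-overlapping primitives; take the origin at the lower-left of the bounding box.
Flange: 5.6 × 0.8, A = 4.48 in², y = 5.6 in, Ī = 0.238933 in⁴.
Web: 0.7 × 5.2, A = 3.64 in², y = 2.6 in, Ī = 8.20213 in⁴.
Hole (subtracted): ⌀0.5, A = 0.19635 in², y = 5.6 in, Ī = 0.00306796 in⁴.
Centroid: ȳ = ΣA·y / ΣA = 4.22185 in.
Transfer each piece to the centroidal x-axis using Ī + A·d² with d = y − 4.22185:
  flange: d = 1.37815 in → contributes +8.74782 in⁴
  web: d = -1.62185 in → contributes +17.7767 in⁴
  hole: d = 1.37815 in → contributes −0.375996 in⁴
Total I = 26.1486 in⁴.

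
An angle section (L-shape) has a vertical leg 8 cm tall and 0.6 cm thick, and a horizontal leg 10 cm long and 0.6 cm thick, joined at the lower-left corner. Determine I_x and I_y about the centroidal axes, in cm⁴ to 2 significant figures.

I_x ≈ 61 cm⁴, I_y ≈ 110 cm⁴

Break the section into simple shapes (no overlaps), measuring from the bottom-left corner of the bounding box.
Vertical leg: 0.6 × 8, A = 4.8 cm², y = 4 cm, Ī = 25.6 cm⁴.
Horizontal leg (remainder): 9.4 × 0.6, A = 5.64 cm², y = 0.3 cm, Ī = 0.1692 cm⁴.
Centroid: ȳ = ΣA·y / ΣA = 2.001 cm.
Transfer each piece to the centroidal x-axis using Ī + A·d² with d = y − 2.001:
  vertical leg: d = 1.999 cm → contributes +44.78 cm⁴
  horizontal leg (remainder): d = -1.701 cm → contributes +16.49 cm⁴
Total I = 61.27 cm⁴.
For the y-axis: x̄ = 3.001 cm.
Repeating about the centroidal y-axis gives I_y = 106.5 cm⁴.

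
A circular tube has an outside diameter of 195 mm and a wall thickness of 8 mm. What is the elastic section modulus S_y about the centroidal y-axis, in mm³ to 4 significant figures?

S_y ≈ 2.111 × 10⁵ mm³

Break the section into simple shapes (no overlaps), measuring from the bottom-left corner of the bounding box.
Outer circle: ⌀195, A = 29864.8 mm², x = 97.5 mm, Ī = 70 975 481 mm⁴.
Bore (subtracted): ⌀179, A = 25164.9 mm², x = 97.5 mm, Ī = 50 394 370 mm⁴.
By symmetry the centroid is at mid-width, x̄ = 97.5 mm.
All pieces are centred on the centroidal y-axis, so I = ΣĪ (holes subtracted) = 20 581 111 mm⁴.
Extreme fibre distance c = 97.5 mm; S = I/c = 211 088 mm³.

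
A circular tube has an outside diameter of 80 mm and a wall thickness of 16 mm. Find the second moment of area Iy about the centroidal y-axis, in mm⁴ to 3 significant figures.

Iy ≈ 1.75 × 10⁶ mm⁴

Treat the section as a set of non-overlapping primitives; coordinates are from the bounding-box lower-left.
Outer circle: ⌀80, A = 5026.5 mm², x = 40 mm, Ī = 2 010 619 mm⁴.
Bore (subtracted): ⌀48, A = 1809.6 mm², x = 40 mm, Ī = 260 576 mm⁴.
By symmetry the centroid is at mid-width, x̄ = 40 mm.
All pieces are centred on the centroidal y-axis, so I = ΣĪ (holes subtracted) = 1 750 043 mm⁴.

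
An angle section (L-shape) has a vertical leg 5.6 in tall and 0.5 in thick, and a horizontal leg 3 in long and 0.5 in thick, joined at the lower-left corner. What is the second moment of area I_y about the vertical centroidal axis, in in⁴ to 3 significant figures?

Split into non-overlapping primitives; take the origin at the lower-left of the bounding box.
Vertical leg: 0.5 × 5.6, A = 2.8 in², x = 0.25 in, Ī = 0.058333 in⁴.
Horizontal leg (remainder): 2.5 × 0.5, A = 1.25 in², x = 1.75 in, Ī = 0.65104 in⁴.
Centroid: x̄ = ΣA·x / ΣA = 0.71296 in.
Transfer each piece to the vertical centroidal axis using Ī + A·d² with d = x − 0.71296:
  vertical leg: d = -0.46296 in → contributes +0.65847 in⁴
  horizontal leg (remainder): d = 1.037 in → contributes +1.9953 in⁴
Total I = 2.6538 in⁴.

I_y ≈ 2.65 in⁴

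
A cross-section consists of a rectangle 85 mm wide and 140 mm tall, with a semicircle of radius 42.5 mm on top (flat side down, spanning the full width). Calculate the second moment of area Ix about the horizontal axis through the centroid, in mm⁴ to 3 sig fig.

Break the section into simple shapes (no overlaps), measuring from the bottom-left corner of the bounding box.
Rectangular body: 85 × 140, A = 11 900 mm², y = 70 mm, Ī = 19 436 667 mm⁴.
Semicircular cap: semicircle r = 42.5, A = 2837.3 mm², y = 158.04 mm, Ī = 358 086 mm⁴.
Centroid: ȳ = ΣA·y / ΣA = 86.949 mm.
Transfer each piece to the horizontal axis through the centroid using Ī + A·d² with d = y − 86.949:
  rectangular body: d = -16.949 mm → contributes +22 855 245 mm⁴
  semicircular cap: d = 71.088 mm → contributes +14 696 289 mm⁴
Total I = 37 551 533 mm⁴.

Ix ≈ 3.76 × 10⁷ mm⁴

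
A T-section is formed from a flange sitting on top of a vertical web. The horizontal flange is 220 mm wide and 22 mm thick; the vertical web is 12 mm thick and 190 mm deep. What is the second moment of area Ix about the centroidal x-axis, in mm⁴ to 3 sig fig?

Ix ≈ 2.45 × 10⁷ mm⁴

Split into non-overlapping primitives; take the origin at the lower-left of the bounding box.
Flange: 220 × 22, A = 4 840 mm², y = 201 mm, Ī = 195 213 mm⁴.
Web: 12 × 190, A = 2 280 mm², y = 95 mm, Ī = 6 859 000 mm⁴.
Centroid: ȳ = ΣA·y / ΣA = 167.06 mm.
Transfer each piece to the centroidal x-axis using Ī + A·d² with d = y − 167.06:
  flange: d = 33.944 mm → contributes +5 771 779 mm⁴
  web: d = -72.056 mm → contributes +18 696 972 mm⁴
Total I = 24 468 751 mm⁴.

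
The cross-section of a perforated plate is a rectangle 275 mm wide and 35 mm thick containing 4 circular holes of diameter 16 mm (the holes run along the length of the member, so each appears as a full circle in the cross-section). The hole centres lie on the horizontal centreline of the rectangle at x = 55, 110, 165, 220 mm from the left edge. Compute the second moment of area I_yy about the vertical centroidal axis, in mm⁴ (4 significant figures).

I_yy ≈ 5.760 × 10⁷ mm⁴

Decompose the section into non-overlapping parts with the origin at the bottom-left of its bounding rectangle.
Plate: 275 × 35, A = 9 625 mm², x = 137.5 mm, Ī = 60 657 552 mm⁴.
Hole 1 (subtracted): ⌀16, A = 201.062 mm², x = 55 mm, Ī = 3216.99 mm⁴.
Hole 2 (subtracted): ⌀16, A = 201.062 mm², x = 110 mm, Ī = 3216.99 mm⁴.
Hole 3 (subtracted): ⌀16, A = 201.062 mm², x = 165 mm, Ī = 3216.99 mm⁴.
Hole 4 (subtracted): ⌀16, A = 201.062 mm², x = 220 mm, Ī = 3216.99 mm⁴.
By symmetry the centroid is at mid-width, x̄ = 137.5 mm.
Transfer each piece to the vertical centroidal axis using Ī + A·d² with d = x − 137.5:
  plate: d = 0 mm → contributes +60 657 552 mm⁴
  hole 1: d = -82.5 mm → contributes −1 371 695 mm⁴
  hole 2: d = -27.5 mm → contributes −155 270 mm⁴
  hole 3: d = 27.5 mm → contributes −155 270 mm⁴
  hole 4: d = 82.5 mm → contributes −1 371 695 mm⁴
Total I = 57 603 622 mm⁴.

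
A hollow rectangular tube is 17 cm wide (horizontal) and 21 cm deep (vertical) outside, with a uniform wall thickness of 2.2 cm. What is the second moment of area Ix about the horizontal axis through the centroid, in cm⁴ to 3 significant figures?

Decompose the section into non-overlapping parts with the origin at the bottom-left of its bounding rectangle.
Outer rectangle: 17 × 21, A = 357 cm², y = 10.5 cm, Ī = 13 120 cm⁴.
Inner void (subtracted): 12.6 × 16.6, A = 209.16 cm², y = 10.5 cm, Ī = 4 803 cm⁴.
By symmetry the centroid is at mid-height, ȳ = 10.5 cm.
All pieces are centred on the horizontal axis through the centroid, so I = ΣĪ (holes subtracted) = 8316.7 cm⁴.

Ix ≈ 8320 cm⁴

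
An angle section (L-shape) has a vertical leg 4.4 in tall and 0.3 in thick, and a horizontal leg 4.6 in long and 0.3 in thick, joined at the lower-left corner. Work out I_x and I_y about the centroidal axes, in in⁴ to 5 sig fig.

I_x ≈ 4.8810 in⁴, I_y ≈ 5.4488 in⁴

Split into non-overlapping primitives; take the origin at the lower-left of the bounding box.
Vertical leg: 0.3 × 4.4, A = 1.32 in², y = 2.2 in, Ī = 2.1296 in⁴.
Horizontal leg (remainder): 4.3 × 0.3, A = 1.29 in², y = 0.15 in, Ī = 0.009675 in⁴.
Centroid: ȳ = ΣA·y / ΣA = 1.186782 in.
Transfer each piece to the centroidal x-axis using Ī + A·d² with d = y − 1.186782:
  vertical leg: d = 1.013218 in → contributes +3.484727 in⁴
  horizontal leg (remainder): d = -1.036782 in → contributes +1.396317 in⁴
Total I = 4.881044 in⁴.
For the y-axis: x̄ = 1.286782 in.
Repeating about the centroidal y-axis gives I_y = 5.448844 in⁴.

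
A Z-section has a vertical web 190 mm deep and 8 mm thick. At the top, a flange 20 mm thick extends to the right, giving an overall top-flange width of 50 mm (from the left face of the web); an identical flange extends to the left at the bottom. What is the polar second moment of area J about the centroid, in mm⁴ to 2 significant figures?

Split into non-overlapping primitives; take the origin at the lower-left of the bounding box.
Web: 8 × 190, A = 1 520 mm², y = 95 mm, Ī = 4 572 667 mm⁴.
Top flange (beyond web): 42 × 20, A = 840 mm², y = 180 mm, Ī = 28 000 mm⁴.
Bottom flange (beyond web): 42 × 20, A = 840 mm², y = 10 mm, Ī = 28 000 mm⁴.
Centroid: ȳ = ΣA·y / ΣA = 95 mm.
Transfer each piece to the centroidal x-axis using Ī + A·d² with d = y − 95:
  web: d = 0 mm → contributes +4 572 667 mm⁴
  top flange (beyond web): d = 85 mm → contributes +6 097 000 mm⁴
  bottom flange (beyond web): d = -85 mm → contributes +6 097 000 mm⁴
Total I = 16 766 667 mm⁴.
For the y-axis: x̄ = 46 mm.
Repeating about the centroidal y-axis gives I_y = 1 305 067 mm⁴.
Polar second moment: J = I_x + I_y = 18 071 733 mm⁴.

J ≈ 1.8 × 10⁷ mm⁴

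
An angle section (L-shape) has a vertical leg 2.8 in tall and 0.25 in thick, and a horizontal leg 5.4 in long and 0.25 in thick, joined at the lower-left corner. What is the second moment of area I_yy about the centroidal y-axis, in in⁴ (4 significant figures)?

Decompose the section into non-overlapping parts with the origin at the bottom-left of its bounding rectangle.
Vertical leg: 0.25 × 2.8, A = 0.7 in², x = 0.125 in, Ī = 0.00364583 in⁴.
Horizontal leg (remainder): 5.15 × 0.25, A = 1.2875 in², x = 2.825 in, Ī = 2.84564 in⁴.
Centroid: x̄ = ΣA·x / ΣA = 1.87406 in.
Transfer each piece to the centroidal y-axis using Ī + A·d² with d = x − 1.87406:
  vertical leg: d = -1.74906 in → contributes +2.14509 in⁴
  horizontal leg (remainder): d = 0.950943 in → contributes +4.00992 in⁴
Total I = 6.15501 in⁴.

I_yy ≈ 6.155 in⁴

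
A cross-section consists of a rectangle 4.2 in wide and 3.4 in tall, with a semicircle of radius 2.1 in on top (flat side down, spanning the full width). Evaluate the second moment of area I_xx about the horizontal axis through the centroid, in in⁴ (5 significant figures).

Split into non-overlapping primitives; take the origin at the lower-left of the bounding box.
Rectangular body: 4.2 × 3.4, A = 14.28 in², y = 1.7 in, Ī = 13.7564 in⁴.
Semicircular cap: semicircle r = 2.1, A = 6.927212 in², y = 4.291268 in, Ī = 2.134564 in⁴.
Centroid: ȳ = ΣA·y / ΣA = 2.546422 in.
Transfer each piece to the horizontal axis through the centroid using Ī + A·d² with d = y − 2.546422:
  rectangular body: d = -0.8464224 in → contributes +23.98703 in⁴
  semicircular cap: d = 1.744845 in → contributes +23.22436 in⁴
Total I = 47.21139 in⁴.

I_xx ≈ 47.211 in⁴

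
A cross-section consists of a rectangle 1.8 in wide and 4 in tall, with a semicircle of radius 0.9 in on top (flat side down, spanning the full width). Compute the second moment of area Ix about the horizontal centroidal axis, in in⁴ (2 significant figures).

Ix ≈ 16 in⁴

Decompose the section into non-overlapping parts with the origin at the bottom-left of its bounding rectangle.
Rectangular body: 1.8 × 4, A = 7.2 in², y = 2 in, Ī = 9.6 in⁴.
Semicircular cap: semicircle r = 0.9, A = 1.272 in², y = 4.382 in, Ī = 0.07201 in⁴.
Centroid: ȳ = ΣA·y / ΣA = 2.358 in.
Transfer each piece to the horizontal centroidal axis using Ī + A·d² with d = y − 2.358:
  rectangular body: d = -0.3577 in → contributes +10.52 in⁴
  semicircular cap: d = 2.024 in → contributes +5.286 in⁴
Total I = 15.81 in⁴.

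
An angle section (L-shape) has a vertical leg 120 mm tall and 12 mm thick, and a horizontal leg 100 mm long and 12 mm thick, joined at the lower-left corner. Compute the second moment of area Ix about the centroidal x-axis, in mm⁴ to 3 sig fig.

Decompose the section into non-overlapping parts with the origin at the bottom-left of its bounding rectangle.
Vertical leg: 12 × 120, A = 1 440 mm², y = 60 mm, Ī = 1 728 000 mm⁴.
Horizontal leg (remainder): 88 × 12, A = 1 056 mm², y = 6 mm, Ī = 12 672 mm⁴.
Centroid: ȳ = ΣA·y / ΣA = 37.154 mm.
Transfer each piece to the centroidal x-axis using Ī + A·d² with d = y − 37.154:
  vertical leg: d = 22.846 mm → contributes +2 479 603 mm⁴
  horizontal leg (remainder): d = -31.154 mm → contributes +1 037 586 mm⁴
Total I = 3 517 189 mm⁴.

Ix ≈ 3.52 × 10⁶ mm⁴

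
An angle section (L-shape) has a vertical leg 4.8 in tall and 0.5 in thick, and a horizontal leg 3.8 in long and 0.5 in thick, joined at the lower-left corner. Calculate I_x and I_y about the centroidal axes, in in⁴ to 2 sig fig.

I_x ≈ 9.2 in⁴, I_y ≈ 5.1 in⁴

Split into non-overlapping primitives; take the origin at the lower-left of the bounding box.
Vertical leg: 0.5 × 4.8, A = 2.4 in², y = 2.4 in, Ī = 4.608 in⁴.
Horizontal leg (remainder): 3.3 × 0.5, A = 1.65 in², y = 0.25 in, Ī = 0.03438 in⁴.
Centroid: ȳ = ΣA·y / ΣA = 1.524 in.
Transfer each piece to the centroidal x-axis using Ī + A·d² with d = y − 1.524:
  vertical leg: d = 0.8759 in → contributes +6.449 in⁴
  horizontal leg (remainder): d = -1.274 in → contributes +2.713 in⁴
Total I = 9.162 in⁴.
For the y-axis: x̄ = 1.024 in.
Repeating about the centroidal y-axis gives I_y = 5.077 in⁴.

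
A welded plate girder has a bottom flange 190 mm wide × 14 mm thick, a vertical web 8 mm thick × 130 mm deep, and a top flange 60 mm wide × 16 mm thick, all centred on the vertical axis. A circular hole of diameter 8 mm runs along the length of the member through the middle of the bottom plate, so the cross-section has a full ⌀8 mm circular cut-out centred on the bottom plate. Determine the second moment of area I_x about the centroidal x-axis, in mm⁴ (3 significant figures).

I_x ≈ 1.72 × 10⁷ mm⁴

Split into non-overlapping primitives; take the origin at the lower-left of the bounding box.
Bottom plate: 190 × 14, A = 2 660 mm², y = 7 mm, Ī = 43 447 mm⁴.
Web plate: 8 × 130, A = 1 040 mm², y = 79 mm, Ī = 1 464 667 mm⁴.
Top plate: 60 × 16, A = 960 mm², y = 152 mm, Ī = 20 480 mm⁴.
Hole (subtracted): ⌀8, A = 50.265 mm², y = 7 mm, Ī = 201.06 mm⁴.
Centroid: ȳ = ΣA·y / ΣA = 53.441 mm.
Transfer each piece to the centroidal x-axis using Ī + A·d² with d = y − 53.441:
  bottom plate: d = -46.441 mm → contributes +5 780 409 mm⁴
  web plate: d = 25.559 mm → contributes +2 144 067 mm⁴
  top plate: d = 98.559 mm → contributes +9 345 829 mm⁴
  hole: d = -46.441 mm → contributes −108 611 mm⁴
Total I = 17 161 695 mm⁴.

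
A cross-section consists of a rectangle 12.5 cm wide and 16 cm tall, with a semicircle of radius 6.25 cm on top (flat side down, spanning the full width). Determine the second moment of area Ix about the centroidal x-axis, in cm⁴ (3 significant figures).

Break the section into simple shapes (no overlaps), measuring from the bottom-left corner of the bounding box.
Rectangular body: 12.5 × 16, A = 200 cm², y = 8 cm, Ī = 4266.7 cm⁴.
Semicircular cap: semicircle r = 6.25, A = 61.359 cm², y = 18.653 cm, Ī = 167.48 cm⁴.
Centroid: ȳ = ΣA·y / ΣA = 10.501 cm.
Transfer each piece to the centroidal x-axis using Ī + A·d² with d = y − 10.501:
  rectangular body: d = -2.5009 cm → contributes +5517.6 cm⁴
  semicircular cap: d = 8.1517 cm → contributes +4244.8 cm⁴
Total I = 9762.4 cm⁴.

Ix ≈ 9760 cm⁴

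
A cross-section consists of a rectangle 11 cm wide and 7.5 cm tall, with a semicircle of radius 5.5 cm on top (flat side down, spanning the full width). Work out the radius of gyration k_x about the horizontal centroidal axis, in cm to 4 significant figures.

k_x ≈ 3.512 cm

Decompose the section into non-overlapping parts with the origin at the bottom-left of its bounding rectangle.
Rectangular body: 11 × 7.5, A = 82.5 cm², y = 3.75 cm, Ī = 386.719 cm⁴.
Semicircular cap: semicircle r = 5.5, A = 47.5166 cm², y = 9.83427 cm, Ī = 100.434 cm⁴.
Centroid: ȳ = ΣA·y / ΣA = 5.97359 cm.
Transfer each piece to the horizontal centroidal axis using Ī + A·d² with d = y − 5.97359:
  rectangular body: d = -2.22359 cm → contributes +794.629 cm⁴
  semicircular cap: d = 3.86068 cm → contributes +808.662 cm⁴
Total I = 1603.29 cm⁴.
Radius of gyration: k = √(I/A) = √(1603.29 / 130.017) = 3.51161 cm.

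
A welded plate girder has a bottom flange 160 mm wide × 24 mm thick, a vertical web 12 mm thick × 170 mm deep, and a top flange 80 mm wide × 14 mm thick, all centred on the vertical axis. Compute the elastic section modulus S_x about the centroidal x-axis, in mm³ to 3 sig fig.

S_x ≈ 2.94 × 10⁵ mm³

Break the section into simple shapes (no overlaps), measuring from the bottom-left corner of the bounding box.
Bottom plate: 160 × 24, A = 3 840 mm², y = 12 mm, Ī = 184 320 mm⁴.
Web plate: 12 × 170, A = 2 040 mm², y = 109 mm, Ī = 4 913 000 mm⁴.
Top plate: 80 × 14, A = 1 120 mm², y = 201 mm, Ī = 18 293 mm⁴.
Centroid: ȳ = ΣA·y / ΣA = 70.509 mm.
Transfer each piece to the centroidal x-axis using Ī + A·d² with d = y − 70.509:
  bottom plate: d = -58.509 mm → contributes +13 329 611 mm⁴
  web plate: d = 38.491 mm → contributes +7 935 444 mm⁴
  top plate: d = 130.49 mm → contributes +19 089 668 mm⁴
Total I = 40 354 723 mm⁴.
Extreme fibre distance c = 137.49 mm; S = I/c = 293 507 mm³.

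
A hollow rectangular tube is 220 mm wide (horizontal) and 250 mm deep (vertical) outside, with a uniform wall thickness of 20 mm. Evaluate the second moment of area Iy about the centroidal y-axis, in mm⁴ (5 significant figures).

Iy ≈ 1.1977 × 10⁸ mm⁴

Split into non-overlapping primitives; take the origin at the lower-left of the bounding box.
Outer rectangle: 220 × 250, A = 55 000 mm², x = 110 mm, Ī = 221 833 333 mm⁴.
Inner void (subtracted): 180 × 210, A = 37 800 mm², x = 110 mm, Ī = 102 060 000 mm⁴.
By symmetry the centroid is at mid-width, x̄ = 110 mm.
All pieces are centred on the centroidal y-axis, so I = ΣĪ (holes subtracted) = 119 773 333 mm⁴.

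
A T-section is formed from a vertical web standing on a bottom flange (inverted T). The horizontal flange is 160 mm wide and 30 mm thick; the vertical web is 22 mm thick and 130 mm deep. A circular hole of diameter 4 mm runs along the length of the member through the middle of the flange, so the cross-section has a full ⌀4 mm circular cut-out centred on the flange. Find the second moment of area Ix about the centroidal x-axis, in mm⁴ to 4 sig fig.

Ix ≈ 1.585 × 10⁷ mm⁴

Break the section into simple shapes (no overlaps), measuring from the bottom-left corner of the bounding box.
Flange: 160 × 30, A = 4 800 mm², y = 15 mm, Ī = 360 000 mm⁴.
Web: 22 × 130, A = 2 860 mm², y = 95 mm, Ī = 4 027 833 mm⁴.
Hole (subtracted): ⌀4, A = 12.5664 mm², y = 15 mm, Ī = 12.5664 mm⁴.
Centroid: ȳ = ΣA·y / ΣA = 44.9185 mm.
Transfer each piece to the centroidal x-axis using Ī + A·d² with d = y − 44.9185:
  flange: d = -29.9185 mm → contributes +4 656 570 mm⁴
  web: d = 50.0815 mm → contributes +11 201 152 mm⁴
  hole: d = -29.9185 mm → contributes −11 261 mm⁴
Total I = 15 846 460 mm⁴.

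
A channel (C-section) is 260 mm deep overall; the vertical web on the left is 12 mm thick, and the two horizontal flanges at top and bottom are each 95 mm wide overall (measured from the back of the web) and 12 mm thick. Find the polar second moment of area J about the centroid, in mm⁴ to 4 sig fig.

Decompose the section into non-overlapping parts with the origin at the bottom-left of its bounding rectangle.
Web: 12 × 260, A = 3 120 mm², y = 130 mm, Ī = 17 576 000 mm⁴.
Top flange (beyond web): 83 × 12, A = 996 mm², y = 254 mm, Ī = 11 952 mm⁴.
Bottom flange (beyond web): 83 × 12, A = 996 mm², y = 6 mm, Ī = 11 952 mm⁴.
By symmetry the centroid is at mid-height, ȳ = 130 mm.
Transfer each piece to the centroidal x-axis using Ī + A·d² with d = y − 130:
  web: d = 0 mm → contributes +17 576 000 mm⁴
  top flange (beyond web): d = 124 mm → contributes +15 326 448 mm⁴
  bottom flange (beyond web): d = -124 mm → contributes +15 326 448 mm⁴
Total I = 48 228 896 mm⁴.
For the y-axis: x̄ = 24.5094 mm.
Repeating about the centroidal y-axis gives I_y = 3 924 106 mm⁴.
Polar second moment: J = I_x + I_y = 52 153 002 mm⁴.

J ≈ 5.215 × 10⁷ mm⁴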